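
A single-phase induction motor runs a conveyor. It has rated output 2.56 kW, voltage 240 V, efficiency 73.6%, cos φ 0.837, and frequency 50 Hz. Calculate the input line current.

17.3 A

P_out = 2.56 kW = 2560 W
P_in = P_out / η = 2560 / 0.736 = 3478 W
I = P_in / (V·cosφ) = 3478 / (240 × 0.837) = 17.3 A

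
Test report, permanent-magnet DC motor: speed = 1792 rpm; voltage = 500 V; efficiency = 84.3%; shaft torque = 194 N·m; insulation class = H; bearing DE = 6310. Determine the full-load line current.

86.4 A

ω = 2π×1792/60 = 187.7 rad/s; P_out = τω = 194 × 187.7 = 36414 W
P_in = P_out / η = 36414 / 0.843 = 43196 W
I = P_in / V = 43196 / 500 = 86.4 A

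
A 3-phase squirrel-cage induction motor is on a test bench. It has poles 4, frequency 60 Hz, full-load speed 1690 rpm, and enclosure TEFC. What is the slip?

6.11 %

n_s = 120f/p = 120×60/4 = 1800 rpm
s = (n_s − n)/n_s = (1800 − 1690)/1800 = 0.0611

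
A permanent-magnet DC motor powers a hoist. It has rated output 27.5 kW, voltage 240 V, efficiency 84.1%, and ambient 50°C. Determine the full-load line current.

P_out = 27.5 kW = 27500 W
P_in = P_out / η = 27500 / 0.841 = 32699 W
I = P_in / V = 32699 / 240 = 136 A

136 A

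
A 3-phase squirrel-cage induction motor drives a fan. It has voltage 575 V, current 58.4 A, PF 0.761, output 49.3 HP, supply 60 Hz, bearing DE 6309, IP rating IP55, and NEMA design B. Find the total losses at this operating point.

7480 W

P_in = √3·V·I·cosφ = 1.732×575×58.4×0.761 = 44260 W
P_out = 49.3×746 = 36778 W
Losses = P_in − P_out = 44260 − 36778 = 7482 W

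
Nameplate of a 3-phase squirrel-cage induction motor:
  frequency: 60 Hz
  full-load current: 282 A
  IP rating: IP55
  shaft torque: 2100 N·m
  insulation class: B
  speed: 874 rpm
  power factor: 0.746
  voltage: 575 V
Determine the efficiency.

ω = 2π × 874/60 = 91.53 rad/s; P_out = τω = 2100 × 91.53 = 192213 W
P_in = √3·V_L·I_L·cosφ = 1.732 × 575 × 282 × 0.746 = 209509 W
η = P_out / P_in = 192213 / 209509 = 0.917 = 91.7%

91.7 %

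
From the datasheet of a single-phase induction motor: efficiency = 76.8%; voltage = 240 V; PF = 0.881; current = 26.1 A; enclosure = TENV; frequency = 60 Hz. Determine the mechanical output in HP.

P_in = V·I·cosφ = 240 × 26.1 × 0.881 = 5519 W
P_out = η·P_in = 0.768 × 5519 = 4239 W
= 4239/746 = 5.68 HP

5.68 HP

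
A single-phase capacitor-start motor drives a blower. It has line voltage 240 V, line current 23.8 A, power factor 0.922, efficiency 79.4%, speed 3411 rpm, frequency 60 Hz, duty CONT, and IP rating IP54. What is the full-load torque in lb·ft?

P_in = V·I·cosφ = 240 × 23.8 × 0.922 = 5266 W
P_out = η·P_in = 0.794 × 5266 = 4181 W
n = 3411 rpm
ω = 2π×3411/60 = 357.2 rad/s
τ = P_out/ω = 4181/357.2 = 11.7 N·m
In lb·ft: 11.7/1.356 = 8.63 lb·ft

8.63 lb·ft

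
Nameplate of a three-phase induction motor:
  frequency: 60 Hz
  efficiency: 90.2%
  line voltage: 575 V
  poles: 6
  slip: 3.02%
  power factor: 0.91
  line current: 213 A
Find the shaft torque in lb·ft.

1050 lb·ft

P_in = √3·V·I·cosφ = 1.732 × 575 × 213 × 0.91 = 193035 W
P_out = η·P_in = 0.902 × 193035 = 174118 W
n_s = 120×60/6 = 1200 rpm; n = 1200×(1−0.0302) = 1164 rpm
ω = 2π×1164/60 = 121.9 rad/s
τ = P_out/ω = 174118/121.9 = 1428 N·m
In lb·ft: 1428/1.356 = 1050 lb·ft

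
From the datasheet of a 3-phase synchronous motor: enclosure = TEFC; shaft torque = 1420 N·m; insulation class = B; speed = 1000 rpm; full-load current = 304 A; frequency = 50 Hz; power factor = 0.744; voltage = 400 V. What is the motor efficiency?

ω = 2π × 1000/60 = 104.7 rad/s; P_out = τω = 1420 × 104.7 = 148674 W
P_in = √3·V_L·I_L·cosφ = 1.732 × 400 × 304 × 0.744 = 156695 W
η = P_out / P_in = 148674 / 156695 = 0.949 = 94.9%

94.9 %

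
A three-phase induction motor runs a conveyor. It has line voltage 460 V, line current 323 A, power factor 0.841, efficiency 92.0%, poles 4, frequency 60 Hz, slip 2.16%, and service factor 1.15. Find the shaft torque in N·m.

P_in = √3·V·I·cosφ = 1.732 × 460 × 323 × 0.841 = 216423 W
P_out = η·P_in = 0.92 × 216423 = 199109 W
n_s = 120×60/4 = 1800 rpm; n = 1800×(1−0.0216) = 1761 rpm
ω = 2π×1761/60 = 184.4 rad/s
τ = P_out/ω = 199109/184.4 = 1080 N·m

1080 N·m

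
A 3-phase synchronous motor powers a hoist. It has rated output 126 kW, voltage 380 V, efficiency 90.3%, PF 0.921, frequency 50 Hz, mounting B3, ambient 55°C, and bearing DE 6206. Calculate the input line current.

P_out = 126 kW = 126000 W
P_in = P_out / η = 126000 / 0.903 = 139535 W
I_L = P_in / (√3·V_L·cosφ) = 139535 / (1.732 × 380 × 0.921) = 230 A

230 A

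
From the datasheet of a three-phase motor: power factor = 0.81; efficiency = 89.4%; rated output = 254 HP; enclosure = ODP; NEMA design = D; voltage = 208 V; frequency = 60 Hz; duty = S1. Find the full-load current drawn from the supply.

P_out = 254 × 746 = 189484 W
P_in = P_out / η = 189484 / 0.894 = 211951 W
I_L = P_in / (√3·V_L·cosφ) = 211951 / (1.732 × 208 × 0.81) = 726 A

726 A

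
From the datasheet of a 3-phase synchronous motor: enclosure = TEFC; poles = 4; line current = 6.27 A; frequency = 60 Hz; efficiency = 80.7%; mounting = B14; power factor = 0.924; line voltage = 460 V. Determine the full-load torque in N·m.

P_in = √3·V·I·cosφ = 1.732 × 460 × 6.27 × 0.924 = 4616 W
P_out = η·P_in = 0.807 × 4616 = 3725 W
n = n_s = 120×60/4 = 1800 rpm (synchronous)
ω = 2π×1800/60 = 188.5 rad/s
τ = P_out/ω = 3725/188.5 = 19.8 N·m

19.8 N·m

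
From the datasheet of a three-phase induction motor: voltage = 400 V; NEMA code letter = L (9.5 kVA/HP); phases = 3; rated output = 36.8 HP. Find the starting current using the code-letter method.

S_LR = 9.5 × 36.8 = 349.6 kVA
I_LR = S_LR/(√3·V_L) = 349600/(1.732×400) = 505 A

505 A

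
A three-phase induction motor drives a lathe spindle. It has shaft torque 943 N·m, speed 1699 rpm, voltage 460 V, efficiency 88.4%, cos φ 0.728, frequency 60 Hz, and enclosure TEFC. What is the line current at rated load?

ω = 2π×1699/60 = 177.9 rad/s; P_out = τω = 943 × 177.9 = 167760 W
P_in = P_out / η = 167760 / 0.884 = 189774 W
I_L = P_in / (√3·V_L·cosφ) = 189774 / (1.732 × 460 × 0.728) = 327 A

327 A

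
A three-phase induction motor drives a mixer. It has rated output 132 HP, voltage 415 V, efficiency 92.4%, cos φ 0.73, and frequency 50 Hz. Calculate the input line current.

P_out = 132 × 746 = 98472 W
P_in = P_out / η = 98472 / 0.924 = 106571 W
I_L = P_in / (√3·V_L·cosφ) = 106571 / (1.732 × 415 × 0.73) = 203 A

203 A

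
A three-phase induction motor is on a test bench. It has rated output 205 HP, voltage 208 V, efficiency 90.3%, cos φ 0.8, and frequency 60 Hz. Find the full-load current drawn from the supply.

P_out = 205 × 746 = 152930 W
P_in = P_out / η = 152930 / 0.903 = 169358 W
I_L = P_in / (√3·V_L·cosφ) = 169358 / (1.732 × 208 × 0.8) = 588 A

588 A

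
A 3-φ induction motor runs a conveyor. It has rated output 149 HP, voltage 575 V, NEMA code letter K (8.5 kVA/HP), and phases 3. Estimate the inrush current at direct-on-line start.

1270 A

S_LR = 8.5 × 149 = 1266.5 kVA
I_LR = S_LR/(√3·V_L) = 1266500/(1.732×575) = 1270 A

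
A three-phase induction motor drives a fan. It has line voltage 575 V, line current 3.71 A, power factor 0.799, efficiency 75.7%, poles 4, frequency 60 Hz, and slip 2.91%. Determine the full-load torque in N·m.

12.2 N·m

P_in = √3·V·I·cosφ = 1.732 × 575 × 3.71 × 0.799 = 2952 W
P_out = η·P_in = 0.757 × 2952 = 2235 W
n_s = 120×60/4 = 1800 rpm; n = 1800×(1−0.0291) = 1748 rpm
ω = 2π×1748/60 = 183.1 rad/s
τ = P_out/ω = 2235/183.1 = 12.2 N·m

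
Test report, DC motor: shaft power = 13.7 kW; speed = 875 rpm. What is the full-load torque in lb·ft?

110 lb·ft

ω = 2π × 875/60 = 91.63 rad/s
τ = P/ω = 13700/91.63 = 149.5 N·m
In lb·ft: 149.5/1.356 = 110 lb·ft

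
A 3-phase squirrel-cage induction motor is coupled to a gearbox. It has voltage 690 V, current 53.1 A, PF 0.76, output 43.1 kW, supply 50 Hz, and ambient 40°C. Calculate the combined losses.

5130 W

P_in = √3·V·I·cosφ = 1.732×690×53.1×0.76 = 48229 W
P_out = 43100 W
Losses = P_in − P_out = 48229 − 43100 = 5129 W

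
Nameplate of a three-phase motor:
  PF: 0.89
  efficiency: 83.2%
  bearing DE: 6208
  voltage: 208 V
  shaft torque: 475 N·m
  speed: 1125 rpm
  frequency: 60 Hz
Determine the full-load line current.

210 A

ω = 2π×1125/60 = 117.8 rad/s; P_out = τω = 475 × 117.8 = 55955 W
P_in = P_out / η = 55955 / 0.832 = 67254 W
I_L = P_in / (√3·V_L·cosφ) = 67254 / (1.732 × 208 × 0.89) = 210 A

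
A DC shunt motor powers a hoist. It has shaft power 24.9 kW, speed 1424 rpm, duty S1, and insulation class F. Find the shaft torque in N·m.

ω = 2π × 1424/60 = 149.1 rad/s
τ = P/ω = 24900/149.1 = 167 N·m

167 N·m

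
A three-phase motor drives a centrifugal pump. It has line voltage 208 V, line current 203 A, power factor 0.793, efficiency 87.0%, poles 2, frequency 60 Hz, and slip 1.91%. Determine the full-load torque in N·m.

P_in = √3·V·I·cosφ = 1.732 × 208 × 203 × 0.793 = 57994 W
P_out = η·P_in = 0.87 × 57994 = 50455 W
n_s = 120×60/2 = 3600 rpm; n = 3600×(1−0.0191) = 3531 rpm
ω = 2π×3531/60 = 369.8 rad/s
τ = P_out/ω = 50455/369.8 = 136 N·m

136 N·m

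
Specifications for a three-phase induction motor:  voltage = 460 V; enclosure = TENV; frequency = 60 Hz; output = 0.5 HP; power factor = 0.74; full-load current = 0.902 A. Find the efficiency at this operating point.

70.1 %

P_out = 0.5 × 746 = 373 W
P_in = √3·V_L·I_L·cosφ = 1.732 × 460 × 0.902 × 0.74 = 532 W
η = P_out / P_in = 373 / 532 = 0.701 = 70.1%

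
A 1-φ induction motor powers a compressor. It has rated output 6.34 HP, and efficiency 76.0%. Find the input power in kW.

6.22 kW

P_out = 6.34 × 746 = 4730 W
P_in = P_out/η = 4730/0.76 = 6224 W = 6.22 kW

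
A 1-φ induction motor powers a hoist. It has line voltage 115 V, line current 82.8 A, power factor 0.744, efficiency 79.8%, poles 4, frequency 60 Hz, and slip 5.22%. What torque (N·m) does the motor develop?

P_in = V·I·cosφ = 115 × 82.8 × 0.744 = 7084 W
P_out = η·P_in = 0.798 × 7084 = 5653 W
n_s = 120×60/4 = 1800 rpm; n = 1800×(1−0.0522) = 1706 rpm
ω = 2π×1706/60 = 178.7 rad/s
τ = P_out/ω = 5653/178.7 = 31.6 N·m

31.6 N·m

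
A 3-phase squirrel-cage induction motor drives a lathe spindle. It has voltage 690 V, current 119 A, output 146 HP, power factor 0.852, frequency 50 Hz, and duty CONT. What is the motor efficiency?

P_out = 146 × 746 = 108916 W
P_in = √3·V_L·I_L·cosφ = 1.732 × 690 × 119 × 0.852 = 121167 W
η = P_out / P_in = 108916 / 121167 = 0.899 = 89.9%

89.9 %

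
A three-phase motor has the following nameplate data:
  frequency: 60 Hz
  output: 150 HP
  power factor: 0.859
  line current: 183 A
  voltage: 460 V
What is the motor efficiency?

P_out = 150 × 746 = 111900 W
P_in = √3·V_L·I_L·cosφ = 1.732 × 460 × 183 × 0.859 = 125242 W
η = P_out / P_in = 111900 / 125242 = 0.893 = 89.3%

89.3 %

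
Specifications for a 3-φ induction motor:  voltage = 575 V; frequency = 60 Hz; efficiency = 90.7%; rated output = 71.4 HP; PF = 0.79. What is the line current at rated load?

P_out = 71.4 × 746 = 53264 W
P_in = P_out / η = 53264 / 0.907 = 58725 W
I_L = P_in / (√3·V_L·cosφ) = 58725 / (1.732 × 575 × 0.79) = 74.6 A

74.6 A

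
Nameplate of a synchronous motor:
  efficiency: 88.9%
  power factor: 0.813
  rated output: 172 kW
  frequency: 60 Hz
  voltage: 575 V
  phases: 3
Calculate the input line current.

P_out = 172 kW = 172000 W
P_in = P_out / η = 172000 / 0.889 = 193476 W
I_L = P_in / (√3·V_L·cosφ) = 193476 / (1.732 × 575 × 0.813) = 239 A

239 A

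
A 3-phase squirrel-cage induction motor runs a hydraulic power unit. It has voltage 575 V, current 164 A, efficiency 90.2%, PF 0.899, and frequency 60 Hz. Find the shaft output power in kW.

132 kW

P_in = √3·V·I·cosφ = 1.732 × 575 × 164 × 0.899 = 146832 W
P_out = η·P_in = 0.902 × 146832 = 132442 W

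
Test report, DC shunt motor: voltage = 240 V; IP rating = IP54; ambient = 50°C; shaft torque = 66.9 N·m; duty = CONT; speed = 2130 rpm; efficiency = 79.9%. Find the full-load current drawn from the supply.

77.8 A

ω = 2π×2130/60 = 223.1 rad/s; P_out = τω = 66.9 × 223.1 = 14925 W
P_in = P_out / η = 14925 / 0.799 = 18680 W
I = P_in / V = 18680 / 240 = 77.8 A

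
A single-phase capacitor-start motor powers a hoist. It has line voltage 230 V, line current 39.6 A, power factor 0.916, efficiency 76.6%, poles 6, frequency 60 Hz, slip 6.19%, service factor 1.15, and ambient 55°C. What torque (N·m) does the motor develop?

P_in = V·I·cosφ = 230 × 39.6 × 0.916 = 8343 W
P_out = η·P_in = 0.766 × 8343 = 6391 W
n_s = 120×60/6 = 1200 rpm; n = 1200×(1−0.0619) = 1126 rpm
ω = 2π×1126/60 = 117.9 rad/s
τ = P_out/ω = 6391/117.9 = 54.2 N·m

54.2 N·m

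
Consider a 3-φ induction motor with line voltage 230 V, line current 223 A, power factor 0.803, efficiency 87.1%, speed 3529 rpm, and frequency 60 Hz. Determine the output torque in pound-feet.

124 lb·ft

P_in = √3·V·I·cosφ = 1.732 × 230 × 223 × 0.803 = 71334 W
P_out = η·P_in = 0.871 × 71334 = 62132 W
n = 3529 rpm
ω = 2π×3529/60 = 369.6 rad/s
τ = P_out/ω = 62132/369.6 = 168.1 N·m
In lb·ft: 168.1/1.356 = 124 lb·ft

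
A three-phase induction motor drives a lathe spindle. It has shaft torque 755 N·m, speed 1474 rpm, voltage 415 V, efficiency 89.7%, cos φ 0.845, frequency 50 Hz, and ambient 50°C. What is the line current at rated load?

214 A

ω = 2π×1474/60 = 154.4 rad/s; P_out = τω = 755 × 154.4 = 116572 W
P_in = P_out / η = 116572 / 0.897 = 129958 W
I_L = P_in / (√3·V_L·cosφ) = 129958 / (1.732 × 415 × 0.845) = 214 A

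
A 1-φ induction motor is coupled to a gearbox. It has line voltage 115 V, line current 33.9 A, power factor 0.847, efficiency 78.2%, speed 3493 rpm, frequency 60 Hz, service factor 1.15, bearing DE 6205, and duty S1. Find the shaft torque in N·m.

7.06 N·m

P_in = V·I·cosφ = 115 × 33.9 × 0.847 = 3302 W
P_out = η·P_in = 0.782 × 3302 = 2582 W
n = 3493 rpm
ω = 2π×3493/60 = 365.8 rad/s
τ = P_out/ω = 2582/365.8 = 7.06 N·m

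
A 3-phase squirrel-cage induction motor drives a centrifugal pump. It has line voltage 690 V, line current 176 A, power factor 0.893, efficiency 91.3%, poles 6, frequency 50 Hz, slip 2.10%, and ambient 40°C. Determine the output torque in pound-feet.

1230 lb·ft

P_in = √3·V·I·cosφ = 1.732 × 690 × 176 × 0.893 = 187828 W
P_out = η·P_in = 0.913 × 187828 = 171487 W
n_s = 120×50/6 = 1000 rpm; n = 1000×(1−0.021) = 979 rpm
ω = 2π×979/60 = 102.5 rad/s
τ = P_out/ω = 171487/102.5 = 1673 N·m
In lb·ft: 1673/1.356 = 1230 lb·ft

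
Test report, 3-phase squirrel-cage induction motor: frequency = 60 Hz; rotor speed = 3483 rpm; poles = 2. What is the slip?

3.25 %

n_s = 120f/p = 120×60/2 = 3600 rpm
s = (n_s − n)/n_s = (3600 − 3483)/3600 = 0.0325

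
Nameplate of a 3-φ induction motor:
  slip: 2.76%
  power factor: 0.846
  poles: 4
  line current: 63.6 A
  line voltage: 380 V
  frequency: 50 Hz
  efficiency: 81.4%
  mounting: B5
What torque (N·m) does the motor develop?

P_in = √3·V·I·cosφ = 1.732 × 380 × 63.6 × 0.846 = 35413 W
P_out = η·P_in = 0.814 × 35413 = 28826 W
n_s = 120×50/4 = 1500 rpm; n = 1500×(1−0.0276) = 1459 rpm
ω = 2π×1459/60 = 152.8 rad/s
τ = P_out/ω = 28826/152.8 = 189 N·m

189 N·m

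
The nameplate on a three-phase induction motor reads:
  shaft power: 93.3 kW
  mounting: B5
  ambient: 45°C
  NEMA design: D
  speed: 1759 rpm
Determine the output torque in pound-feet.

374 lb·ft

ω = 2π × 1759/60 = 184.2 rad/s
τ = P/ω = 93300/184.2 = 506.5 N·m
In lb·ft: 506.5/1.356 = 374 lb·ft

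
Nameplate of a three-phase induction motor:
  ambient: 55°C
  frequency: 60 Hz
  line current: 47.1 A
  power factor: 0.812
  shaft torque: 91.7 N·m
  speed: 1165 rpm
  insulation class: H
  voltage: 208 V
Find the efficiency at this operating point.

ω = 2π × 1165/60 = 122 rad/s; P_out = τω = 91.7 × 122 = 11187 W
P_in = √3·V_L·I_L·cosφ = 1.732 × 208 × 47.1 × 0.812 = 13778 W
η = P_out / P_in = 11187 / 13778 = 0.812 = 81.2%

81.2 %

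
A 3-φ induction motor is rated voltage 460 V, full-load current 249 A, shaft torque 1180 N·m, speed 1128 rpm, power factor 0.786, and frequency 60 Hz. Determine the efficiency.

89.4 %

ω = 2π × 1128/60 = 118.1 rad/s; P_out = τω = 1180 × 118.1 = 139358 W
P_in = √3·V_L·I_L·cosφ = 1.732 × 460 × 249 × 0.786 = 155929 W
η = P_out / P_in = 139358 / 155929 = 0.894 = 89.4%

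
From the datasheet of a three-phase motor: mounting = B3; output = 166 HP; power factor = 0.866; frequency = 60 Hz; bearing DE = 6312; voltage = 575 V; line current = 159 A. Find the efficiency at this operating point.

P_out = 166 × 746 = 123836 W
P_in = √3·V_L·I_L·cosφ = 1.732 × 575 × 159 × 0.866 = 137129 W
η = P_out / P_in = 123836 / 137129 = 0.903 = 90.3%

90.3 %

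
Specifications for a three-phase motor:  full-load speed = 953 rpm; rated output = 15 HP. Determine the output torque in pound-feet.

P_out = 15 × 746 = 11190 W
ω = 2π × 953/60 = 99.8 rad/s
τ = P_out/ω = 11190/99.8 = 112.1 N·m
In lb·ft: 112.1/1.356 = 82.7 lb·ft

82.7 lb·ft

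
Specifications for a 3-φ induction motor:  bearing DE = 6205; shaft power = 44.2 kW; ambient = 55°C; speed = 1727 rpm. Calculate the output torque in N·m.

ω = 2π × 1727/60 = 180.9 rad/s
τ = P/ω = 44200/180.9 = 244 N·m

244 N·m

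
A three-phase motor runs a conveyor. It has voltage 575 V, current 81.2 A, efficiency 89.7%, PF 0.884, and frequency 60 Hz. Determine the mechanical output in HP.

86 HP

P_in = √3·V·I·cosφ = 1.732 × 575 × 81.2 × 0.884 = 71486 W
P_out = η·P_in = 0.897 × 71486 = 64123 W
= 64123/746 = 86 HP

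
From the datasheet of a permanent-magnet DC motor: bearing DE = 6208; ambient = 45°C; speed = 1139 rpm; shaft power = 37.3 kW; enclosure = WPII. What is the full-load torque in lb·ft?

ω = 2π × 1139/60 = 119.3 rad/s
τ = P/ω = 37300/119.3 = 312.7 N·m
In lb·ft: 312.7/1.356 = 231 lb·ft

231 lb·ft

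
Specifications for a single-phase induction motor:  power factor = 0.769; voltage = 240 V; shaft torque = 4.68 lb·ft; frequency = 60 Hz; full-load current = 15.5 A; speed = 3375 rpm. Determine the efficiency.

τ = 4.68 lb·ft × 1.356 = 6.346 N·m
ω = 2π × 3375/60 = 353.4 rad/s; P_out = τω = 6.346 × 353.4 = 2243 W
P_in = V·I·cosφ = 240 × 15.5 × 0.769 = 2861 W
η = P_out / P_in = 2243 / 2861 = 0.784 = 78.4%

78.4 %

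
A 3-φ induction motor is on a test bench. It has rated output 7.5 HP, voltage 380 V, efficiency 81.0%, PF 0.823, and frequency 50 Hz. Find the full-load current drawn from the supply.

P_out = 7.5 × 746 = 5595 W
P_in = P_out / η = 5595 / 0.810 = 6907 W
I_L = P_in / (√3·V_L·cosφ) = 6907 / (1.732 × 380 × 0.823) = 12.8 A

12.8 A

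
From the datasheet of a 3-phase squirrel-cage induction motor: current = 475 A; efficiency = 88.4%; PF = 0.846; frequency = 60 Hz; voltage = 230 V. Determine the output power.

P_in = √3·V·I·cosφ = 1.732 × 230 × 475 × 0.846 = 160081 W
P_out = η·P_in = 0.884 × 160081 = 141512 W

142 kW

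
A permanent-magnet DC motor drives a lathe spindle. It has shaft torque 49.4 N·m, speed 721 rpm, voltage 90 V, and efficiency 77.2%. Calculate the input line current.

53.7 A

ω = 2π×721/60 = 75.5 rad/s; P_out = τω = 49.4 × 75.5 = 3730 W
P_in = P_out / η = 3730 / 0.772 = 4832 W
I = P_in / V = 4832 / 90 = 53.7 A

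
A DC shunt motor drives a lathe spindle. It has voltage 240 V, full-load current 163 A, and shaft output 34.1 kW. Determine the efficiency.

P_out = 34.1 kW = 34100 W
P_in = V·I = 240 × 163 = 39120 W
η = P_out / P_in = 34100 / 39120 = 0.872 = 87.2%

87.2 %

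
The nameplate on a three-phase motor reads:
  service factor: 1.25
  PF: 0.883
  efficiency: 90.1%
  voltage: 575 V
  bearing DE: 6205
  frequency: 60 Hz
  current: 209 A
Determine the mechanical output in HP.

222 HP

P_in = √3·V·I·cosφ = 1.732 × 575 × 209 × 0.883 = 183790 W
P_out = η·P_in = 0.901 × 183790 = 165595 W
= 165595/746 = 222 HP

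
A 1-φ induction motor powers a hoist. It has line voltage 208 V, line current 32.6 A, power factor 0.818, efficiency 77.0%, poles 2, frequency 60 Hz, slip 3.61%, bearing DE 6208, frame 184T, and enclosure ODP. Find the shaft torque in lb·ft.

8.67 lb·ft

P_in = V·I·cosφ = 208 × 32.6 × 0.818 = 5547 W
P_out = η·P_in = 0.77 × 5547 = 4271 W
n_s = 120×60/2 = 3600 rpm; n = 3600×(1−0.0361) = 3470 rpm
ω = 2π×3470/60 = 363.4 rad/s
τ = P_out/ω = 4271/363.4 = 11.75 N·m
In lb·ft: 11.75/1.356 = 8.67 lb·ft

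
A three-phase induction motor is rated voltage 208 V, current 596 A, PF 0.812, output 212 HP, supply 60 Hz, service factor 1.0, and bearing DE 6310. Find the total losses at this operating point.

P_in = √3·V·I·cosφ = 1.732×208×596×0.812 = 174347 W
P_out = 212×746 = 158152 W
Losses = P_in − P_out = 174347 − 158152 = 16195 W

16.2 kW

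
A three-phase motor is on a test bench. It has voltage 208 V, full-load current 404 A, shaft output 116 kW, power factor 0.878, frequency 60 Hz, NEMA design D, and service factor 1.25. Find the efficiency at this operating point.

90.8 %

P_out = 116 kW = 116000 W
P_in = √3·V_L·I_L·cosφ = 1.732 × 208 × 404 × 0.878 = 127787 W
η = P_out / P_in = 116000 / 127787 = 0.908 = 90.8%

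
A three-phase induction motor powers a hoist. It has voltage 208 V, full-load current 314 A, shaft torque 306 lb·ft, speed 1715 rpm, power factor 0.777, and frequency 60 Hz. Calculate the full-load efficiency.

84.8 %

τ = 306 lb·ft × 1.356 = 414.9 N·m
ω = 2π × 1715/60 = 179.6 rad/s; P_out = τω = 414.9 × 179.6 = 74516 W
P_in = √3·V_L·I_L·cosφ = 1.732 × 208 × 314 × 0.777 = 87895 W
η = P_out / P_in = 74516 / 87895 = 0.848 = 84.8%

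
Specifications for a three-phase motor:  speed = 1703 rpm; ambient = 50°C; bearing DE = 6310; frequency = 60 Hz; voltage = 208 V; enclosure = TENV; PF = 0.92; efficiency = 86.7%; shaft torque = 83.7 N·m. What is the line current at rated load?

51.9 A

ω = 2π×1703/60 = 178.3 rad/s; P_out = τω = 83.7 × 178.3 = 14924 W
P_in = P_out / η = 14924 / 0.867 = 17213 W
I_L = P_in / (√3·V_L·cosφ) = 17213 / (1.732 × 208 × 0.92) = 51.9 A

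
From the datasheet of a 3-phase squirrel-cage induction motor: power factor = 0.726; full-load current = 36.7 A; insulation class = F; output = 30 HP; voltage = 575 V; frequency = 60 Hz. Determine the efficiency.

P_out = 30 × 746 = 22380 W
P_in = √3·V_L·I_L·cosφ = 1.732 × 575 × 36.7 × 0.726 = 26535 W
η = P_out / P_in = 22380 / 26535 = 0.843 = 84.3%

84.3 %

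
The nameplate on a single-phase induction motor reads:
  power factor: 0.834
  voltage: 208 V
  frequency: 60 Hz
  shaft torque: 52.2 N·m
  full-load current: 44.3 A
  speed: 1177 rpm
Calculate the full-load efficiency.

83.7 %

ω = 2π × 1177/60 = 123.3 rad/s; P_out = τω = 52.2 × 123.3 = 6436 W
P_in = V·I·cosφ = 208 × 44.3 × 0.834 = 7685 W
η = P_out / P_in = 6436 / 7685 = 0.837 = 83.7%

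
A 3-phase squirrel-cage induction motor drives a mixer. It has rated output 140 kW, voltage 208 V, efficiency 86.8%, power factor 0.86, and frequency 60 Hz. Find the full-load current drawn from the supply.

521 A

P_out = 140 kW = 140000 W
P_in = P_out / η = 140000 / 0.868 = 161290 W
I_L = P_in / (√3·V_L·cosφ) = 161290 / (1.732 × 208 × 0.86) = 521 A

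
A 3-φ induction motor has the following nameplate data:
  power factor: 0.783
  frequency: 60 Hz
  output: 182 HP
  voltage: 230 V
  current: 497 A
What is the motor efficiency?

87.6 %

P_out = 182 × 746 = 135772 W
P_in = √3·V_L·I_L·cosφ = 1.732 × 230 × 497 × 0.783 = 155022 W
η = P_out / P_in = 135772 / 155022 = 0.876 = 87.6%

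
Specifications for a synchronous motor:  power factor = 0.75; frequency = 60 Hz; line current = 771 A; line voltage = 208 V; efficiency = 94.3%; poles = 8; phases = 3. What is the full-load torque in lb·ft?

P_in = √3·V·I·cosφ = 1.732 × 208 × 771 × 0.75 = 208318 W
P_out = η·P_in = 0.943 × 208318 = 196444 W
n = n_s = 120×60/8 = 900 rpm (synchronous)
ω = 2π×900/60 = 94.25 rad/s
τ = P_out/ω = 196444/94.25 = 2084 N·m
In lb·ft: 2084/1.356 = 1540 lb·ft

1540 lb·ft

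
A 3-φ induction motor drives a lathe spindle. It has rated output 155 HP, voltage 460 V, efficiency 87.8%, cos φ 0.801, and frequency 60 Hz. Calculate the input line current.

206 A

P_out = 155 × 746 = 115630 W
P_in = P_out / η = 115630 / 0.878 = 131697 W
I_L = P_in / (√3·V_L·cosφ) = 131697 / (1.732 × 460 × 0.801) = 206 A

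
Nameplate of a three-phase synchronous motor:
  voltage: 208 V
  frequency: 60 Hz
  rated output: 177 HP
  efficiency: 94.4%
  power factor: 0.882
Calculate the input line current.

P_out = 177 × 746 = 132042 W
P_in = P_out / η = 132042 / 0.944 = 139875 W
I_L = P_in / (√3·V_L·cosφ) = 139875 / (1.732 × 208 × 0.882) = 440 A

440 A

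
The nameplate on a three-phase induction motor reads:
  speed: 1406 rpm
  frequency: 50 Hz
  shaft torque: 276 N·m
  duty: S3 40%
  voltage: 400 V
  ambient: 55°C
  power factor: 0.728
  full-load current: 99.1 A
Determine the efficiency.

ω = 2π × 1406/60 = 147.2 rad/s; P_out = τω = 276 × 147.2 = 40627 W
P_in = √3·V_L·I_L·cosφ = 1.732 × 400 × 99.1 × 0.728 = 49982 W
η = P_out / P_in = 40627 / 49982 = 0.813 = 81.3%

81.3 %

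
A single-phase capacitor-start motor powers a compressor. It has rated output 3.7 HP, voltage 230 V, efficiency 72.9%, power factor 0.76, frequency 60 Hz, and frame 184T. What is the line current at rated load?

P_out = 3.7 × 746 = 2760 W
P_in = P_out / η = 2760 / 0.729 = 3786 W
I = P_in / (V·cosφ) = 3786 / (230 × 0.76) = 21.7 A

21.7 A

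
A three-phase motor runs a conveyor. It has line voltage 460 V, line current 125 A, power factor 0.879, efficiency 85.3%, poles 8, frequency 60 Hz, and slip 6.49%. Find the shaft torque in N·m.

P_in = √3·V·I·cosφ = 1.732 × 460 × 125 × 0.879 = 87540 W
P_out = η·P_in = 0.853 × 87540 = 74672 W
n_s = 120×60/8 = 900 rpm; n = 900×(1−0.0649) = 842 rpm
ω = 2π×842/60 = 88.17 rad/s
τ = P_out/ω = 74672/88.17 = 847 N·m

847 N·m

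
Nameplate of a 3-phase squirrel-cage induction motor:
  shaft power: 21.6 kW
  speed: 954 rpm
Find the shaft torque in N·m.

ω = 2π × 954/60 = 99.9 rad/s
τ = P/ω = 21600/99.9 = 216 N·m

216 N·m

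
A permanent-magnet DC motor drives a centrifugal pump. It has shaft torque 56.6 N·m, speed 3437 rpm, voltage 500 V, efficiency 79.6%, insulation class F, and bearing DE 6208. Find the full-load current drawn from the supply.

51.2 A

ω = 2π×3437/60 = 359.9 rad/s; P_out = τω = 56.6 × 359.9 = 20370 W
P_in = P_out / η = 20370 / 0.796 = 25590 W
I = P_in / V = 25590 / 500 = 51.2 A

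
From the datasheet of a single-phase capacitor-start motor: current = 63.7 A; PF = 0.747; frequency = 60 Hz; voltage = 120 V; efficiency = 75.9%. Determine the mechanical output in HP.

P_in = V·I·cosφ = 120 × 63.7 × 0.747 = 5710 W
P_out = η·P_in = 0.759 × 5710 = 4334 W
= 4334/746 = 5.81 HP

5.81 HP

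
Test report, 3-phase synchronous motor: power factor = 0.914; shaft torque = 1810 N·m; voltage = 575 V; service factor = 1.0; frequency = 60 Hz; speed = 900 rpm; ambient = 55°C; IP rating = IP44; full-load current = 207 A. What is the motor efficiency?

90.5 %

ω = 2π × 900/60 = 94.25 rad/s; P_out = τω = 1810 × 94.25 = 170593 W
P_in = √3·V_L·I_L·cosφ = 1.732 × 575 × 207 × 0.914 = 188422 W
η = P_out / P_in = 170593 / 188422 = 0.905 = 90.5%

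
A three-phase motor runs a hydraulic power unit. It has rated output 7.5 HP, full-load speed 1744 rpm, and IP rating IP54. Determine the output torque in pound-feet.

22.6 lb·ft

P_out = 7.5 × 746 = 5595 W
ω = 2π × 1744/60 = 182.6 rad/s
τ = P_out/ω = 5595/182.6 = 30.64 N·m
In lb·ft: 30.64/1.356 = 22.6 lb·ft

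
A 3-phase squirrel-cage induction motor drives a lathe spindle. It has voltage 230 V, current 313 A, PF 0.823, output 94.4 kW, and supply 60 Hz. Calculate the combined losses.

8220 W

P_in = √3·V·I·cosφ = 1.732×230×313×0.823 = 102617 W
P_out = 94400 W
Losses = P_in − P_out = 102617 − 94400 = 8217 W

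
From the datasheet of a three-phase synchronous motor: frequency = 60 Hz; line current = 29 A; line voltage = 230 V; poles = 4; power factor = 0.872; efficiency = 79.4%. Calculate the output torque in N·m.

42.4 N·m

P_in = √3·V·I·cosφ = 1.732 × 230 × 29 × 0.872 = 10074 W
P_out = η·P_in = 0.794 × 10074 = 7999 W
n = n_s = 120×60/4 = 1800 rpm (synchronous)
ω = 2π×1800/60 = 188.5 rad/s
τ = P_out/ω = 7999/188.5 = 42.4 N·m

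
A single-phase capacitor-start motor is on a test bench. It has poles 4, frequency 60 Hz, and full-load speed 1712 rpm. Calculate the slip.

4.9 %

n_s = 120f/p = 120×60/4 = 1800 rpm
s = (n_s − n)/n_s = (1800 − 1712)/1800 = 0.0489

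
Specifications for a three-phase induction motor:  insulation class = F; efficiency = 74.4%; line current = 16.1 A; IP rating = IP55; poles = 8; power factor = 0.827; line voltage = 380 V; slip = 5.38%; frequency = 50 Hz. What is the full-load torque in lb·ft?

64.7 lb·ft

P_in = √3·V·I·cosφ = 1.732 × 380 × 16.1 × 0.827 = 8763 W
P_out = η·P_in = 0.744 × 8763 = 6520 W
n_s = 120×50/8 = 750 rpm; n = 750×(1−0.0538) = 710 rpm
ω = 2π×710/60 = 74.35 rad/s
τ = P_out/ω = 6520/74.35 = 87.69 N·m
In lb·ft: 87.69/1.356 = 64.7 lb·ft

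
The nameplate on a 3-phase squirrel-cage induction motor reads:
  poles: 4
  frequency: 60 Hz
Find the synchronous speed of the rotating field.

n_s = 120f/p = 120×60/4 = 1800 rpm

1800 rpm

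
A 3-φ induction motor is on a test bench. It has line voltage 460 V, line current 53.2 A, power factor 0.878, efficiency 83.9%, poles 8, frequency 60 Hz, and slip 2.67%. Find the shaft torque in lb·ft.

P_in = √3·V·I·cosφ = 1.732 × 460 × 53.2 × 0.878 = 37214 W
P_out = η·P_in = 0.839 × 37214 = 31223 W
n_s = 120×60/8 = 900 rpm; n = 900×(1−0.0267) = 876 rpm
ω = 2π×876/60 = 91.73 rad/s
τ = P_out/ω = 31223/91.73 = 340.4 N·m
In lb·ft: 340.4/1.356 = 251 lb·ft

251 lb·ft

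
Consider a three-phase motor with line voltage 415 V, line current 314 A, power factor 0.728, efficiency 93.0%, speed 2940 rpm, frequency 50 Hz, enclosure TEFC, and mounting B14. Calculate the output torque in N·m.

P_in = √3·V·I·cosφ = 1.732 × 415 × 314 × 0.728 = 164307 W
P_out = η·P_in = 0.93 × 164307 = 152806 W
n = 2940 rpm
ω = 2π×2940/60 = 307.9 rad/s
τ = P_out/ω = 152806/307.9 = 496 N·m

496 N·m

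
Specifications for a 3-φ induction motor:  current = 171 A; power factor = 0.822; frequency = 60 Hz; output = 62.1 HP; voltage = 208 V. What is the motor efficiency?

91.5 %

P_out = 62.1 × 746 = 46327 W
P_in = √3·V_L·I_L·cosφ = 1.732 × 208 × 171 × 0.822 = 50638 W
η = P_out / P_in = 46327 / 50638 = 0.915 = 91.5%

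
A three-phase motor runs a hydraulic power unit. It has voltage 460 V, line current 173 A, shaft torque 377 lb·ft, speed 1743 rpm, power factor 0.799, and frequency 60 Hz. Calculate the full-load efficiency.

τ = 377 lb·ft × 1.356 = 511.2 N·m
ω = 2π × 1743/60 = 182.5 rad/s; P_out = τω = 511.2 × 182.5 = 93294 W
P_in = √3·V_L·I_L·cosφ = 1.732 × 460 × 173 × 0.799 = 110128 W
η = P_out / P_in = 93294 / 110128 = 0.847 = 84.7%

84.7 %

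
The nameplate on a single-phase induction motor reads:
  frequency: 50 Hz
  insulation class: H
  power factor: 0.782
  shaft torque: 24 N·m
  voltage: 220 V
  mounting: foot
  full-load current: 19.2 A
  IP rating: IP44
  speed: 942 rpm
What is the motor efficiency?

ω = 2π × 942/60 = 98.65 rad/s; P_out = τω = 24 × 98.65 = 2368 W
P_in = V·I·cosφ = 220 × 19.2 × 0.782 = 3303 W
η = P_out / P_in = 2368 / 3303 = 0.717 = 71.7%

71.7 %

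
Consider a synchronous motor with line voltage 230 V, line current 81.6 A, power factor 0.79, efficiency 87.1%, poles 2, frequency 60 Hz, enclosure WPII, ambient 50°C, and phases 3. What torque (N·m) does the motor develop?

P_in = √3·V·I·cosφ = 1.732 × 230 × 81.6 × 0.79 = 25680 W
P_out = η·P_in = 0.871 × 25680 = 22367 W
n = n_s = 120×60/2 = 3600 rpm (synchronous)
ω = 2π×3600/60 = 377 rad/s
τ = P_out/ω = 22367/377 = 59.3 N·m

59.3 N·m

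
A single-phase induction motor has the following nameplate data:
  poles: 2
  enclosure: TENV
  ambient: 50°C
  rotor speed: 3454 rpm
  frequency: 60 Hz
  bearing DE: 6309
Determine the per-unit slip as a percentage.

n_s = 120f/p = 120×60/2 = 3600 rpm
s = (n_s − n)/n_s = (3600 − 3454)/3600 = 0.0406

4.1 %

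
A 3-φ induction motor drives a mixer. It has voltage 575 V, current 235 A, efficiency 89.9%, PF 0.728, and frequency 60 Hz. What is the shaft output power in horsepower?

P_in = √3·V·I·cosφ = 1.732 × 575 × 235 × 0.728 = 170379 W
P_out = η·P_in = 0.899 × 170379 = 153171 W
= 153171/746 = 205 HP

205 HP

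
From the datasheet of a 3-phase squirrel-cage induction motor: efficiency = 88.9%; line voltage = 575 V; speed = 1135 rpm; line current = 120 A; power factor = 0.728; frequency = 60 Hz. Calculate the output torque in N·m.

651 N·m

P_in = √3·V·I·cosφ = 1.732 × 575 × 120 × 0.728 = 87002 W
P_out = η·P_in = 0.889 × 87002 = 77345 W
n = 1135 rpm
ω = 2π×1135/60 = 118.9 rad/s
τ = P_out/ω = 77345/118.9 = 651 N·m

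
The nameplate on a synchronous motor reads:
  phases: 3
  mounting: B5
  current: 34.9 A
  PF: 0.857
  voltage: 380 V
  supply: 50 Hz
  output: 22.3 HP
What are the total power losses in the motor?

3050 W

P_in = √3·V·I·cosφ = 1.732×380×34.9×0.857 = 19685 W
P_out = 22.3×746 = 16636 W
Losses = P_in − P_out = 19685 − 16636 = 3049 W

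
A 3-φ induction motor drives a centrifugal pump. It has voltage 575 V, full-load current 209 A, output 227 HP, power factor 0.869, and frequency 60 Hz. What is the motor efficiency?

P_out = 227 × 746 = 169342 W
P_in = √3·V_L·I_L·cosφ = 1.732 × 575 × 209 × 0.869 = 180876 W
η = P_out / P_in = 169342 / 180876 = 0.936 = 93.6%

93.6 %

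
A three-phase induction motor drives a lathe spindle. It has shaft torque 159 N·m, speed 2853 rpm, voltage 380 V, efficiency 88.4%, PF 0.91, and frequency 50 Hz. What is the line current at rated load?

89.7 A

ω = 2π×2853/60 = 298.8 rad/s; P_out = τω = 159 × 298.8 = 47509 W
P_in = P_out / η = 47509 / 0.884 = 53743 W
I_L = P_in / (√3·V_L·cosφ) = 53743 / (1.732 × 380 × 0.91) = 89.7 A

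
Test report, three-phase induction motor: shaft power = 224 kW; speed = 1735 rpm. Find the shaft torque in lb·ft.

ω = 2π × 1735/60 = 181.7 rad/s
τ = P/ω = 224000/181.7 = 1233 N·m
In lb·ft: 1233/1.356 = 909 lb·ft

909 lb·ft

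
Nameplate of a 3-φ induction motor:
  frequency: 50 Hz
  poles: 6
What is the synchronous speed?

1000 rpm

n_s = 120f/p = 120×50/6 = 1000 rpm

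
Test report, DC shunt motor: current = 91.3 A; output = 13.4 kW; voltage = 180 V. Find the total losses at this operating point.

3.03 kW

P_in = V·I = 180×91.3 = 16434 W
P_out = 13400 W
Losses = P_in − P_out = 16434 − 13400 = 3034 W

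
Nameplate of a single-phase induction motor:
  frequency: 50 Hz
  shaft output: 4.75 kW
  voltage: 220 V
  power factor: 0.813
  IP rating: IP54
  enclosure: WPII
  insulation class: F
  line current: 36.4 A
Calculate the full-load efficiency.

P_out = 4.75 kW = 4750 W
P_in = V·I·cosφ = 220 × 36.4 × 0.813 = 6511 W
η = P_out / P_in = 4750 / 6511 = 0.730 = 73.0%

73.0 %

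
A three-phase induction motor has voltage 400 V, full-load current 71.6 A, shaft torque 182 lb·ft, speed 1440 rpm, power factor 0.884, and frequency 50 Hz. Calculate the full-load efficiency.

84.9 %

τ = 182 lb·ft × 1.356 = 246.8 N·m
ω = 2π × 1440/60 = 150.8 rad/s; P_out = τω = 246.8 × 150.8 = 37217 W
P_in = √3·V_L·I_L·cosφ = 1.732 × 400 × 71.6 × 0.884 = 43850 W
η = P_out / P_in = 37217 / 43850 = 0.849 = 84.9%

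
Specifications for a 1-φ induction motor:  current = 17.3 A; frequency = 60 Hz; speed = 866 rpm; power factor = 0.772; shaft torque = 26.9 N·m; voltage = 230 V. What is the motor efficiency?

ω = 2π × 866/60 = 90.69 rad/s; P_out = τω = 26.9 × 90.69 = 2440 W
P_in = V·I·cosφ = 230 × 17.3 × 0.772 = 3072 W
η = P_out / P_in = 2440 / 3072 = 0.794 = 79.4%

79.4 %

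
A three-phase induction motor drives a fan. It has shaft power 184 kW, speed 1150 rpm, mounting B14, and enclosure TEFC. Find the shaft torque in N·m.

ω = 2π × 1150/60 = 120.4 rad/s
τ = P/ω = 184000/120.4 = 1530 N·m

1530 N·m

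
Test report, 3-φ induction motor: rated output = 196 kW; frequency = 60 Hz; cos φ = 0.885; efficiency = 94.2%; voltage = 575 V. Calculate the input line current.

P_out = 196 kW = 196000 W
P_in = P_out / η = 196000 / 0.942 = 208068 W
I_L = P_in / (√3·V_L·cosφ) = 208068 / (1.732 × 575 × 0.885) = 236 A

236 A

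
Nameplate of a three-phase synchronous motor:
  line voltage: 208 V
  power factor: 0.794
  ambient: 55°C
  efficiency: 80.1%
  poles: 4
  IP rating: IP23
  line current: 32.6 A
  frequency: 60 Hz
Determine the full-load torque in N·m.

P_in = √3·V·I·cosφ = 1.732 × 208 × 32.6 × 0.794 = 9325 W
P_out = η·P_in = 0.801 × 9325 = 7469 W
n = n_s = 120×60/4 = 1800 rpm (synchronous)
ω = 2π×1800/60 = 188.5 rad/s
τ = P_out/ω = 7469/188.5 = 39.6 N·m

39.6 N·m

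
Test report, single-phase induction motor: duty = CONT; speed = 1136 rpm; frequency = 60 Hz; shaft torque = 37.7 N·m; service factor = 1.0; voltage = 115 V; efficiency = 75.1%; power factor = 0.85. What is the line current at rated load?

61.1 A

ω = 2π×1136/60 = 119 rad/s; P_out = τω = 37.7 × 119 = 4486 W
P_in = P_out / η = 4486 / 0.751 = 5973 W
I = P_in / (V·cosφ) = 5973 / (115 × 0.85) = 61.1 A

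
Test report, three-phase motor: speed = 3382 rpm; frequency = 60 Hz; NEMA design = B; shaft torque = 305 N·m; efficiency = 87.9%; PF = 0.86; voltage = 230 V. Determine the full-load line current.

359 A

ω = 2π×3382/60 = 354.2 rad/s; P_out = τω = 305 × 354.2 = 108031 W
P_in = P_out / η = 108031 / 0.879 = 122902 W
I_L = P_in / (√3·V_L·cosφ) = 122902 / (1.732 × 230 × 0.86) = 359 A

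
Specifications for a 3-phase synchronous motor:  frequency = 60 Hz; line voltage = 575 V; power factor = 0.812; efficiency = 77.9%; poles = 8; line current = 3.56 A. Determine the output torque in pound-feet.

P_in = √3·V·I·cosφ = 1.732 × 575 × 3.56 × 0.812 = 2879 W
P_out = η·P_in = 0.779 × 2879 = 2243 W
n = n_s = 120×60/8 = 900 rpm (synchronous)
ω = 2π×900/60 = 94.25 rad/s
τ = P_out/ω = 2243/94.25 = 23.8 N·m
In lb·ft: 23.8/1.356 = 17.6 lb·ft

17.6 lb·ft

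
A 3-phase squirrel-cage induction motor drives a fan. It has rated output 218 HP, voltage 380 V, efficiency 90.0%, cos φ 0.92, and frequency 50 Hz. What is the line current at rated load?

298 A

P_out = 218 × 746 = 162628 W
P_in = P_out / η = 162628 / 0.900 = 180698 W
I_L = P_in / (√3·V_L·cosφ) = 180698 / (1.732 × 380 × 0.92) = 298 A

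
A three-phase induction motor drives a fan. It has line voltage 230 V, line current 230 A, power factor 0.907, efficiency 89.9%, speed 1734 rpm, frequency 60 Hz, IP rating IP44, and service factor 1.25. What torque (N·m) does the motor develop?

411 N·m

P_in = √3·V·I·cosφ = 1.732 × 230 × 230 × 0.907 = 83102 W
P_out = η·P_in = 0.899 × 83102 = 74709 W
n = 1734 rpm
ω = 2π×1734/60 = 181.6 rad/s
τ = P_out/ω = 74709/181.6 = 411 N·m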